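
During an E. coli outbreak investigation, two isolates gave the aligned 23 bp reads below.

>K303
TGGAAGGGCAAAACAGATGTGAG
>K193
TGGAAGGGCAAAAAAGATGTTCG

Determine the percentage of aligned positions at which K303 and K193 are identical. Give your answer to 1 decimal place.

The sequences differ at positions 14 (C/A), 21 (G/T), 22 (A/C).
20 of the 23 sites match, so the percent identity is 20/23 × 100 = 87.0%.

87.0%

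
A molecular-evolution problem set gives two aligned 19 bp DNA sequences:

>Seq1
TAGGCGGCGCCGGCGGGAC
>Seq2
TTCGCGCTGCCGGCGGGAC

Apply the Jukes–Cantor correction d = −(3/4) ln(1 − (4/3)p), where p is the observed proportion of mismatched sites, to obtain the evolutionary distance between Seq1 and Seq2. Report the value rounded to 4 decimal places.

Mismatches occur at site 2 (A↔T), site 3 (G↔C), site 7 (G↔C), site 8 (C↔T).
p = 4/19 = 0.210526.
d = −0.75 · ln(1 − (4/3)·0.210526) = −0.75 · ln(0.719299) = −0.75 · (-0.329478) = 0.2471.

0.2471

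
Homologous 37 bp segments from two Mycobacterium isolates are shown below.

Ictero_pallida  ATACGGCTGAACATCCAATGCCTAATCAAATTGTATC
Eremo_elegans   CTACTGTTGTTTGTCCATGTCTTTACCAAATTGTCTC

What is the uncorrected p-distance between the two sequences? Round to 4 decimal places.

The sequences differ at positions 1 (A/C), 5 (G/T), 7 (C/T), 10 (A/T), 11 (A/T), 12 (C/T), 13 (A/G), 18 (A/T), 19 (T/G), 20 (G/T), 22 (C/T), 24 (A/T), 26 (T/C), 35 (A/C).
There are 14 differences over 37 sites, so p = 14/37 = 0.3784.

0.3784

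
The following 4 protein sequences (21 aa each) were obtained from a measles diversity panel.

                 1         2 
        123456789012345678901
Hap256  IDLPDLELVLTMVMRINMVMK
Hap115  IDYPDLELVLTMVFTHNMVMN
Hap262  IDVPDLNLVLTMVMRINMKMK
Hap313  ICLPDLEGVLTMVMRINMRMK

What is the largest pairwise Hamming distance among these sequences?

8

Pairwise Hamming distances:
  Hap256 vs Hap115: 5
  Hap256 vs Hap262: 3
  Hap256 vs Hap313: 3
  Hap115 vs Hap262: 7
  Hap115 vs Hap313: 8
  Hap262 vs Hap313: 5
The largest is 8, between Hap115 and Hap313.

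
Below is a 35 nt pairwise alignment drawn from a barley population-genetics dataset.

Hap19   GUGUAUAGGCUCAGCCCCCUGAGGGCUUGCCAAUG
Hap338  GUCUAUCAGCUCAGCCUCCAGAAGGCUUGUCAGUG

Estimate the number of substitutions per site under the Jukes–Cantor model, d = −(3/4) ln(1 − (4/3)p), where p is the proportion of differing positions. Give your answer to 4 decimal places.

Differing sites — 3:G/C; 7:A/C; 8:G/A; 17:C/U; 20:U/A; 23:G/A; 30:C/U; 33:A/G.
p = 8/35 = 0.228571.
d = −0.75 · ln(1 − (4/3)·0.228571) = −0.75 · ln(0.695239) = −0.75 · (-0.363500) = 0.2726.

0.2726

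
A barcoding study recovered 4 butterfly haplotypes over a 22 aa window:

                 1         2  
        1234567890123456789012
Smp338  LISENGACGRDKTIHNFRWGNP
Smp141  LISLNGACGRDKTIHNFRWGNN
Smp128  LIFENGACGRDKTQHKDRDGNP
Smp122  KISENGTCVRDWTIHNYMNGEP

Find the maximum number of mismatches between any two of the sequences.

Pairwise Hamming distances:
  Smp338 vs Smp141: 2
  Smp338 vs Smp128: 5
  Smp338 vs Smp122: 8
  Smp141 vs Smp128: 7
  Smp141 vs Smp122: 10
  Smp128 vs Smp122: 11
The largest is 11, between Smp128 and Smp122.

11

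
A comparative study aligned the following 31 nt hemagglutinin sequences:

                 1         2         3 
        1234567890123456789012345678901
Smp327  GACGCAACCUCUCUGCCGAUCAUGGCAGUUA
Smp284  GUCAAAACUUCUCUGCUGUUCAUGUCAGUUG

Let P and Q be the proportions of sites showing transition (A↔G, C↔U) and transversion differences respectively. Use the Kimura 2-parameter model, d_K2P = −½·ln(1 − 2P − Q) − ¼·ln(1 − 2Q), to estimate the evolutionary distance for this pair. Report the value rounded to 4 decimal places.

0.3194

Mismatches occur at site 2 (A/U, transversion), site 4 (G/A, transition), site 5 (C/A, transversion), site 9 (C/U, transition), site 17 (C/U, transition), site 19 (A/U, transversion), site 25 (G/U, transversion), site 31 (A/G, transition).
Of the 8 differences, 4 transitions and 4 transversions over 31 sites: P = 4/31 = 0.129032, Q = 4/31 = 0.129032.
d = −0.5·ln(0.612904) − 0.25·ln(0.741936) = −0.5·(-0.489547) − 0.25·(-0.298492) = 0.3194.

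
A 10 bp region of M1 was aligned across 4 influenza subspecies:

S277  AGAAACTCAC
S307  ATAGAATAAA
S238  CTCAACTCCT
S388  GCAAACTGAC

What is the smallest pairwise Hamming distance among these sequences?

Pairwise Hamming distances:
  S277 vs S307: 5
  S277 vs S238: 5
  S277 vs S388: 3
  S307 vs S238: 7
  S307 vs S388: 6
  S238 vs S388: 6
The smallest is 3, between S277 and S388.

3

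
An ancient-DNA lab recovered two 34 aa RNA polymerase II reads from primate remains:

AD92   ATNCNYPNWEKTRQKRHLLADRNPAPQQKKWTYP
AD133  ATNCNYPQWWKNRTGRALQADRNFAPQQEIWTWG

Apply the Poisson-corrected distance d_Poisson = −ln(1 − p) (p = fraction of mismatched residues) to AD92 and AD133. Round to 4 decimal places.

0.4353

The sequences differ at positions 8 (N/Q), 10 (E/W), 12 (T/N), 14 (Q/T), 15 (K/G), 17 (H/A), 19 (L/Q), 24 (P/F), 29 (K/E), 30 (K/I), 33 (Y/W), 34 (P/G).
p = 12/34 = 0.352941.
d = −ln(1 − 0.352941) = −ln(0.647059) = 0.4353.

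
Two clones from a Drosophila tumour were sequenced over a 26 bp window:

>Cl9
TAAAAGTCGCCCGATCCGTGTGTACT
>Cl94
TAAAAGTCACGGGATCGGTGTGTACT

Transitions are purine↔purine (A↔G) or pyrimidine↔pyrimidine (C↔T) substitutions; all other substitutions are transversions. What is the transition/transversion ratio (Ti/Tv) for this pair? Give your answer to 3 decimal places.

0.333

Mismatches occur at site 9 (G/A, transition), site 11 (C/G, transversion), site 12 (C/G, transversion), site 17 (C/G, transversion).
Of the 4 differences, 1 transition and 3 transversions, so Ti/Tv = 1/3 = 0.333.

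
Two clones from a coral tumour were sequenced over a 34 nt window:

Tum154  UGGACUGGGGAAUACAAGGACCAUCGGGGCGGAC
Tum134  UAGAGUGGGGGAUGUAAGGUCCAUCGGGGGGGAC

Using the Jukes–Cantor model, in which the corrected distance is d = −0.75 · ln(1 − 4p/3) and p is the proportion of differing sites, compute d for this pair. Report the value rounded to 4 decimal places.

0.2407

The sequences differ at positions 2 (G/A), 5 (C/G), 11 (A/G), 14 (A/G), 15 (C/U), 20 (A/U), 30 (C/G).
p = 7/34 = 0.205882.
d = −0.75 · ln(1 − (4/3)·0.205882) = −0.75 · ln(0.725491) = −0.75 · (-0.320907) = 0.2407.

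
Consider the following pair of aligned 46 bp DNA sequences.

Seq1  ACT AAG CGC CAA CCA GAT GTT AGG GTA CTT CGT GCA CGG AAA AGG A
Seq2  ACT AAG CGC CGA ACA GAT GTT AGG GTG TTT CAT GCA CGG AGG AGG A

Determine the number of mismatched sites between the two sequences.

7

Differing sites — 11:A/G; 13:C/A; 27:A/G; 28:C/T; 32:G/A; 41:A/G; 42:A/G.
That gives 7 mismatches out of 46 aligned sites, so the Hamming distance is 7.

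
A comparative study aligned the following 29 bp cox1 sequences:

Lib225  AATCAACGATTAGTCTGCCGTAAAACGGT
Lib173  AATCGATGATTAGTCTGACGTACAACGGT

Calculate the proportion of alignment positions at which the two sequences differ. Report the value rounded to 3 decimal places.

Differing sites — 5:A/G; 7:C/T; 18:C/A; 23:A/C.
There are 4 differences over 29 sites, so p = 4/29 = 0.138.

0.138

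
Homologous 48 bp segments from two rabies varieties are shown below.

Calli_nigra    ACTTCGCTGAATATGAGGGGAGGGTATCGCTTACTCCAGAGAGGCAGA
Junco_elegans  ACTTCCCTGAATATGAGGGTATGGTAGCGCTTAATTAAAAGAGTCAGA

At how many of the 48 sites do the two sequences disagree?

9

Differing sites — 6:G/C; 20:G/T; 22:G/T; 27:T/G; 34:C/A; 36:C/T; 37:C/A; 39:G/A; 44:G/T.
That gives 9 mismatches out of 48 aligned sites, so the Hamming distance is 9.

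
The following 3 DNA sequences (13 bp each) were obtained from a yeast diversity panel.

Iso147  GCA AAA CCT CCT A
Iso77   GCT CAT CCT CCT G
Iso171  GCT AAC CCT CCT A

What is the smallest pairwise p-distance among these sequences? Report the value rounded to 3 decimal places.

Pairwise Hamming distances:
  Iso147 vs Iso77: 4
  Iso147 vs Iso171: 2
  Iso77 vs Iso171: 3
The smallest is 2 mismatches, between Iso147 and Iso171; p = 2/13 = 0.154.

0.154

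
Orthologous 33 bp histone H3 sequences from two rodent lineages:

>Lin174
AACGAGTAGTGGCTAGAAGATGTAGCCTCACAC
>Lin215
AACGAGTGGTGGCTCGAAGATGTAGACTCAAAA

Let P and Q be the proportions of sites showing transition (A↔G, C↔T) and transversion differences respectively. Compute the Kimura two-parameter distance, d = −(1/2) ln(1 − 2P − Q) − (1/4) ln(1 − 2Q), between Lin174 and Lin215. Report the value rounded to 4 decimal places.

Differing sites — 8:A/G (Ti); 15:A/C (Tv); 26:C/A (Tv); 31:C/A (Tv); 33:C/A (Tv).
Of the 5 differences, 1 transition and 4 transversions over 33 sites: P = 1/33 = 0.030303, Q = 4/33 = 0.121212.
d = −0.5·ln(0.818182) − 0.25·ln(0.757576) = −0.5·(-0.200670) − 0.25·(-0.277631) = 0.1697.

0.1697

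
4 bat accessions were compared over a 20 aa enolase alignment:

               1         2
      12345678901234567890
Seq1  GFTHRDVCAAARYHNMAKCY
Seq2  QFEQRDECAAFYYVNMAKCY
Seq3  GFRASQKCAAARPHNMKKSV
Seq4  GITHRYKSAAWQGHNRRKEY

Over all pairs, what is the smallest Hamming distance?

7

Pairwise Hamming distances:
  Seq1 vs Seq2: 7
  Seq1 vs Seq3: 9
  Seq1 vs Seq4: 10
  Seq2 vs Seq3: 13
  Seq2 vs Seq4: 14
  Seq3 vs Seq4: 13
The smallest is 7, between Seq1 and Seq2.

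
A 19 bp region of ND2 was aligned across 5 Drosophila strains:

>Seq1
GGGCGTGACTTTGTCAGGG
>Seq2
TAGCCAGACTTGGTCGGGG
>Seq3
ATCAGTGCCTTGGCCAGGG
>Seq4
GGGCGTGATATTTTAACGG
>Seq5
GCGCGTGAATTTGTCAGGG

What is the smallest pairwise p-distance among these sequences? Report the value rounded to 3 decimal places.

0.105

Pairwise Hamming distances:
  Seq1 vs Seq2: 6
  Seq1 vs Seq3: 7
  Seq1 vs Seq4: 5
  Seq1 vs Seq5: 2
  Seq2 vs Seq3: 9
  Seq2 vs Seq4: 11
  Seq2 vs Seq5: 7
  Seq3 vs Seq4: 12
  Seq3 vs Seq5: 8
  Seq4 vs Seq5: 6
The smallest is 2 mismatches, between Seq1 and Seq5; p = 2/19 = 0.105.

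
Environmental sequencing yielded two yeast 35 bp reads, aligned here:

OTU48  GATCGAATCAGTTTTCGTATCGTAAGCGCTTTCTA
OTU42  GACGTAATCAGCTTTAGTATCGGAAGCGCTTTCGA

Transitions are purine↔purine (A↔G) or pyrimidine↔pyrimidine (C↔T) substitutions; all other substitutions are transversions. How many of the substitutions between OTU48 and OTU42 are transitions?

Mismatches occur at site 3 (T/C, transition), site 4 (C/G, transversion), site 5 (G/T, transversion), site 12 (T/C, transition), site 16 (C/A, transversion), site 23 (T/G, transversion), site 34 (T/G, transversion).
Of the 7 differences, 2 transitions and 5 transversions, so the answer is 2.

2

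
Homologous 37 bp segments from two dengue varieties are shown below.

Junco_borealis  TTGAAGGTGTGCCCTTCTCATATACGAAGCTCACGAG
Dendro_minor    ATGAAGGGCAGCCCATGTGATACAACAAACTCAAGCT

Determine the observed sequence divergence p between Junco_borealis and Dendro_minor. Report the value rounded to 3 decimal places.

The sequences differ at positions 1 (T/A), 8 (T/G), 9 (G/C), 10 (T/A), 15 (T/A), 17 (C/G), 19 (C/G), 23 (T/C), 25 (C/A), 26 (G/C), 29 (G/A), 34 (C/A), 36 (A/C), 37 (G/T).
There are 14 differences over 37 sites, so p = 14/37 = 0.378.

0.378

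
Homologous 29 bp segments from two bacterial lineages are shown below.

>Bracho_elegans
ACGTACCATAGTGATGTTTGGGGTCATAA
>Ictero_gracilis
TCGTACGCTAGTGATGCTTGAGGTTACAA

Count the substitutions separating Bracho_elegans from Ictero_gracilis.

Differing sites — 1:A/T; 7:C/G; 8:A/C; 17:T/C; 21:G/A; 25:C/T; 27:T/C.
That gives 7 mismatches out of 29 aligned sites, so the Hamming distance is 7.

7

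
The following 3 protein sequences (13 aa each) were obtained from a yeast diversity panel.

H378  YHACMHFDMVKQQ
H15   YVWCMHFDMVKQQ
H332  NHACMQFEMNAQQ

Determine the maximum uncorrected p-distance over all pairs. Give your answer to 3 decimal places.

0.538

Pairwise Hamming distances:
  H378 vs H15: 2
  H378 vs H332: 5
  H15 vs H332: 7
The largest is 7 mismatches, between H15 and H332; p = 7/13 = 0.538.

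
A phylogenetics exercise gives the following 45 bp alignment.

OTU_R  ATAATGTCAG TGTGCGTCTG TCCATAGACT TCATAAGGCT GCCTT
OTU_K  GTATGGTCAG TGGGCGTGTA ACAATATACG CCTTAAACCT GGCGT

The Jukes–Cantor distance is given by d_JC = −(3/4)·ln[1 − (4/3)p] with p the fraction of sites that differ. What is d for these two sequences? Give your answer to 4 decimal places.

Mismatches occur at site 1 (A↔G), site 4 (A↔T), site 5 (T↔G), site 13 (T↔G), site 18 (C↔G), site 20 (G↔A), site 21 (T↔A), site 23 (C↔A), site 27 (G↔T), site 30 (T↔G), site 31 (T↔C), site 33 (A↔T), site 37 (G↔A), site 38 (G↔C), site 42 (C↔G), site 44 (T↔G).
p = 16/45 = 0.355556.
d = −0.75 · ln(1 − (4/3)·0.355556) = −0.75 · ln(0.525925) = −0.75 · (-0.642597) = 0.4819.

0.4819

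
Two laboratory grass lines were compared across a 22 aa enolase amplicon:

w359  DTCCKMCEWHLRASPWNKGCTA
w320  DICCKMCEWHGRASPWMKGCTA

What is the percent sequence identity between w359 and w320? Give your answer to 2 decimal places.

86.36%

The sequences differ at positions 2 (T/I), 11 (L/G), 17 (N/M).
19 of the 22 sites match, so the percent identity is 19/22 × 100 = 86.36%.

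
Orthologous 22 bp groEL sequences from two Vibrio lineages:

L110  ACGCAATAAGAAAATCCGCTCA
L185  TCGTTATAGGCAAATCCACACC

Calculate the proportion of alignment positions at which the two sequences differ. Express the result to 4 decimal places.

Differing sites — 1:A/T; 4:C/T; 5:A/T; 9:A/G; 11:A/C; 18:G/A; 20:T/A; 22:A/C.
There are 8 differences over 22 sites, so p = 8/22 = 0.3636.

0.3636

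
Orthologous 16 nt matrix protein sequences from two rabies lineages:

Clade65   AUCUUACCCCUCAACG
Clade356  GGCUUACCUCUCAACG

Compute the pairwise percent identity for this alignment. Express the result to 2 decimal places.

81.25%

Differing sites — 1:A/G; 2:U/G; 9:C/U.
13 of the 16 sites match, so the percent identity is 13/16 × 100 = 81.25%.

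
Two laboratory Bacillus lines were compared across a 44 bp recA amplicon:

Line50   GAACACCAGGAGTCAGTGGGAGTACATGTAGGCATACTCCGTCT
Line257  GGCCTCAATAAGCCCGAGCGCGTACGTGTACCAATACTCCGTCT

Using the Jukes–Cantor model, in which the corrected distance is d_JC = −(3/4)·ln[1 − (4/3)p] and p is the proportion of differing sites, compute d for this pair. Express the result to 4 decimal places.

The sequences differ at positions 2 (A/G), 3 (A/C), 5 (A/T), 7 (C/A), 9 (G/T), 10 (G/A), 13 (T/C), 15 (A/C), 17 (T/A), 19 (G/C), 21 (A/C), 26 (A/G), 31 (G/C), 32 (G/C), 33 (C/A).
p = 15/44 = 0.340909.
d = −0.75 · ln(1 − (4/3)·0.340909) = −0.75 · ln(0.545455) = −0.75 · (-0.606135) = 0.4546.

0.4546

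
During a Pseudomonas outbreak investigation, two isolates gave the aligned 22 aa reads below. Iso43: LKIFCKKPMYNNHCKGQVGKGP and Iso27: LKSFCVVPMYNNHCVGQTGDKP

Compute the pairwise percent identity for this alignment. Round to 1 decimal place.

68.2%

Differing sites — 3:I/S; 6:K/V; 7:K/V; 15:K/V; 18:V/T; 20:K/D; 21:G/K.
15 of the 22 sites match, so the percent identity is 15/22 × 100 = 68.2%.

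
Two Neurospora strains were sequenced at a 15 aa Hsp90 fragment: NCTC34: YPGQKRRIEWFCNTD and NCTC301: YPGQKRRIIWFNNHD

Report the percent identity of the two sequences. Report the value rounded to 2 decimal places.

Differing sites — 9:E/I; 12:C/N; 14:T/H.
12 of the 15 sites match, so the percent identity is 12/15 × 100 = 80.00%.

80.00%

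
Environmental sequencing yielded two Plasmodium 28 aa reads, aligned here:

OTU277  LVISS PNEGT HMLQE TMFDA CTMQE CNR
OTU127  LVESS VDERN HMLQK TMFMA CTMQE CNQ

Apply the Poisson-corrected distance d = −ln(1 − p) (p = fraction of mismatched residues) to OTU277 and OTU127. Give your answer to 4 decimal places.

0.3365

Mismatches occur at site 3 (I↔E), site 6 (P↔V), site 7 (N↔D), site 9 (G↔R), site 10 (T↔N), site 15 (E↔K), site 19 (D↔M), site 28 (R↔Q).
p = 8/28 = 0.285714.
d = −ln(1 − 0.285714) = −ln(0.714286) = 0.3365.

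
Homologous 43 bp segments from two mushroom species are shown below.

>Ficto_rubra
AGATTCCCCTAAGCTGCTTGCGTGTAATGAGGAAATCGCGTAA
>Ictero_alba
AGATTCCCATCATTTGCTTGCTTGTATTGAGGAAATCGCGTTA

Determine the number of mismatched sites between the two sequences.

Differing sites — 9:C/A; 11:A/C; 13:G/T; 14:C/T; 22:G/T; 27:A/T; 42:A/T.
That gives 7 mismatches out of 43 aligned sites, so the Hamming distance is 7.

7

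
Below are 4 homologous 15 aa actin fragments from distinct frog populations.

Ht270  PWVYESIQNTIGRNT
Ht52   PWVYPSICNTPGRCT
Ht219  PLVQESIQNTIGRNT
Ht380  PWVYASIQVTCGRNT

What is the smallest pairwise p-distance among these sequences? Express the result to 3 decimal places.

0.133

Pairwise Hamming distances:
  Ht270 vs Ht52: 4
  Ht270 vs Ht219: 2
  Ht270 vs Ht380: 3
  Ht52 vs Ht219: 6
  Ht52 vs Ht380: 5
  Ht219 vs Ht380: 5
The smallest is 2 mismatches, between Ht270 and Ht219; p = 2/15 = 0.133.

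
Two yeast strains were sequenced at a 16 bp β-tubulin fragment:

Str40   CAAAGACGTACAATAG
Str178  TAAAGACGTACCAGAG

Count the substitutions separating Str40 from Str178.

Differing sites — 1:C/T; 12:A/C; 14:T/G.
That gives 3 mismatches out of 16 aligned sites, so the Hamming distance is 3.

3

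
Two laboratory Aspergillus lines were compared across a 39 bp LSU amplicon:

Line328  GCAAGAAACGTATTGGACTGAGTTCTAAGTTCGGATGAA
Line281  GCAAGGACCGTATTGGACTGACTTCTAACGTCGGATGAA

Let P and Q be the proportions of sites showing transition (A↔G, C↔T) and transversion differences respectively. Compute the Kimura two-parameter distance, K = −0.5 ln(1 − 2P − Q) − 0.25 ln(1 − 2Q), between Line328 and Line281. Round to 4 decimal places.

0.1409

Mismatches occur at site 6 (A/G, transition), site 8 (A/C, transversion), site 22 (G/C, transversion), site 29 (G/C, transversion), site 30 (T/G, transversion).
Of the 5 differences, 1 transition and 4 transversions over 39 sites: P = 1/39 = 0.025641, Q = 4/39 = 0.102564.
d = −0.5·ln(0.846154) − 0.25·ln(0.794872) = −0.5·(-0.167054) − 0.25·(-0.229574) = 0.1409.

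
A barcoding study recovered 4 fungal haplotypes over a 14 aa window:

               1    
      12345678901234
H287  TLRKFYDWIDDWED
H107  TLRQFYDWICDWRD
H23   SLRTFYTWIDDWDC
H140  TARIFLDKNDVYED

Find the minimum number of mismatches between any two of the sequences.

Pairwise Hamming distances:
  H287 vs H107: 3
  H287 vs H23: 5
  H287 vs H140: 7
  H107 vs H23: 6
  H107 vs H140: 9
  H23 vs H140: 11
The smallest is 3, between H287 and H107.

3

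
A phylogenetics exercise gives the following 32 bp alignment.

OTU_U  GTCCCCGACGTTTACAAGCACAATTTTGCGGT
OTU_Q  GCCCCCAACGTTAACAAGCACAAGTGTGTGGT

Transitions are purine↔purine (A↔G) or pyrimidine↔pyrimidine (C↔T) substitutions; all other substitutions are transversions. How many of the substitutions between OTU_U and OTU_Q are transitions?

Differing sites — 2:T/C (Ti); 7:G/A (Ti); 13:T/A (Tv); 24:T/G (Tv); 26:T/G (Tv); 29:C/T (Ti).
Of the 6 differences, 3 transitions and 3 transversions, so the answer is 3.

3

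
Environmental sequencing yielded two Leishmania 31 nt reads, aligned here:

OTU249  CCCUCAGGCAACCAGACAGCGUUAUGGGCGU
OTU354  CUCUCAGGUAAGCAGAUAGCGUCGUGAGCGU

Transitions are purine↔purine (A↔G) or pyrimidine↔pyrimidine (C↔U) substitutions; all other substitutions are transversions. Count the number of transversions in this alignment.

1

Differing sites — 2:C/U (Ti); 9:C/U (Ti); 12:C/G (Tv); 17:C/U (Ti); 23:U/C (Ti); 24:A/G (Ti); 27:G/A (Ti).
Of the 7 differences, 6 transitions and 1 transversion, so the answer is 1.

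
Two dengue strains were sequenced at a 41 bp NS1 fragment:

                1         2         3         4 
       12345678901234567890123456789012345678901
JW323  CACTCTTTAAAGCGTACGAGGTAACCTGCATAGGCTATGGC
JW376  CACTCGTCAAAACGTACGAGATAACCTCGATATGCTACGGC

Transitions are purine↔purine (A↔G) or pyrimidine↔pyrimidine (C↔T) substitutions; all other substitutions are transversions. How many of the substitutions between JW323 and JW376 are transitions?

4

The sequences differ at positions 6 (T/G, transversion), 8 (T/C, transition), 12 (G/A, transition), 21 (G/A, transition), 28 (G/C, transversion), 29 (C/G, transversion), 33 (G/T, transversion), 38 (T/C, transition).
Of the 8 differences, 4 transitions and 4 transversions, so the answer is 4.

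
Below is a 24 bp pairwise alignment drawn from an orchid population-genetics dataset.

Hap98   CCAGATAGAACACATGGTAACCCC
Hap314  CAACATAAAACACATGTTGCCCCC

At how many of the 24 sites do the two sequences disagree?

6

Mismatches occur at site 2 (C/A), site 4 (G/C), site 8 (G/A), site 17 (G/T), site 19 (A/G), site 20 (A/C).
That gives 6 mismatches out of 24 aligned sites, so the Hamming distance is 6.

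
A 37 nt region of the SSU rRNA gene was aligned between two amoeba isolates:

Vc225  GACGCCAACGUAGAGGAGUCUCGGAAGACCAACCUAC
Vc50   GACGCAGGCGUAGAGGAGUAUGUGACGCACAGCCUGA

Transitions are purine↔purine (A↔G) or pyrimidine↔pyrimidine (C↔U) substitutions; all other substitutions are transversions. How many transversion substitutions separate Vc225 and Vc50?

8

Mismatches occur at site 6 (C/A, transversion), site 7 (A/G, transition), site 8 (A/G, transition), site 20 (C/A, transversion), site 22 (C/G, transversion), site 23 (G/U, transversion), site 26 (A/C, transversion), site 28 (A/C, transversion), site 29 (C/A, transversion), site 32 (A/G, transition), site 36 (A/G, transition), site 37 (C/A, transversion).
Of the 12 differences, 4 transitions and 8 transversions, so the answer is 8.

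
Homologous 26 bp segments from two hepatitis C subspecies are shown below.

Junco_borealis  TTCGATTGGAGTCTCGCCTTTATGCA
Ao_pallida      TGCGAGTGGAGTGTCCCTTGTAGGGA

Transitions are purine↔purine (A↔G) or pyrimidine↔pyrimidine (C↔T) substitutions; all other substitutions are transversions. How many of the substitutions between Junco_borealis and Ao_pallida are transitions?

1

Differing sites — 2:T/G (Tv); 6:T/G (Tv); 13:C/G (Tv); 16:G/C (Tv); 18:C/T (Ti); 20:T/G (Tv); 23:T/G (Tv); 25:C/G (Tv).
Of the 8 differences, 1 transition and 7 transversions, so the answer is 1.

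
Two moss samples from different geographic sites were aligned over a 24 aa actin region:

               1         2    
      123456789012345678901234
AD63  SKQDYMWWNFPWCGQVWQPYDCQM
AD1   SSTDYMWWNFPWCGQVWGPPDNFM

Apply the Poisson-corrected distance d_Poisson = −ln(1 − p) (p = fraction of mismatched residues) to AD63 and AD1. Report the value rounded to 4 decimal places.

0.2877

The sequences differ at positions 2 (K/S), 3 (Q/T), 18 (Q/G), 20 (Y/P), 22 (C/N), 23 (Q/F).
p = 6/24 = 0.250000.
d = −ln(1 − 0.250000) = −ln(0.750000) = 0.2877.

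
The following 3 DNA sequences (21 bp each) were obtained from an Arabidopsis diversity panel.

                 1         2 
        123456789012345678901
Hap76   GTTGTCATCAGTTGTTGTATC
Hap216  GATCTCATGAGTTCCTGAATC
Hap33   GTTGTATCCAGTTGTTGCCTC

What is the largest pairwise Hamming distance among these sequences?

Pairwise Hamming distances:
  Hap76 vs Hap216: 6
  Hap76 vs Hap33: 5
  Hap216 vs Hap33: 10
The largest is 10, between Hap216 and Hap33.

10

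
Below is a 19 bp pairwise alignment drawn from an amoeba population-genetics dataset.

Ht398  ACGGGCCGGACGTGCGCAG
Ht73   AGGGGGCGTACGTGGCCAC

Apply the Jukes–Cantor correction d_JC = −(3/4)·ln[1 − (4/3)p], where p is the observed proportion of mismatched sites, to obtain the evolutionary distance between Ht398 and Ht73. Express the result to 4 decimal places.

0.4099

Differing sites — 2:C/G; 6:C/G; 9:G/T; 15:C/G; 16:G/C; 19:G/C.
p = 6/19 = 0.315789.
d = −0.75 · ln(1 − (4/3)·0.315789) = −0.75 · ln(0.578948) = −0.75 · (-0.546543) = 0.4099.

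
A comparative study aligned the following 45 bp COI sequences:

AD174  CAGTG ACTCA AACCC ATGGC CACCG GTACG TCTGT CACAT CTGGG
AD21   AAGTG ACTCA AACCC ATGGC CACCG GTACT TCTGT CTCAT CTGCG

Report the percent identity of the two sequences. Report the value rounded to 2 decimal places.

91.11%

Differing sites — 1:C/A; 30:G/T; 37:A/T; 44:G/C.
41 of the 45 sites match, so the percent identity is 41/45 × 100 = 91.11%.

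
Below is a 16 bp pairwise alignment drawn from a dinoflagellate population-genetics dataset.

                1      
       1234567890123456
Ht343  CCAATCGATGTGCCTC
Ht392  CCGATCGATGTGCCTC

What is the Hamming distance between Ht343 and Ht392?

A single mismatch occurs at site 3 (A/G).
That gives 1 mismatch out of 16 aligned sites, so the Hamming distance is 1.

1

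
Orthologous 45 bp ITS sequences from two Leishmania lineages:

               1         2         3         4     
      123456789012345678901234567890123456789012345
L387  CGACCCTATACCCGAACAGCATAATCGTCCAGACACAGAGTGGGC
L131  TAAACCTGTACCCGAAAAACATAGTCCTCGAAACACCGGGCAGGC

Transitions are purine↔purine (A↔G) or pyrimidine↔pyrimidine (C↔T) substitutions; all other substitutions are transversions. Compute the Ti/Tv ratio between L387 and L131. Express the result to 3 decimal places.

Mismatches occur at site 1 (C/T, transition), site 2 (G/A, transition), site 4 (C/A, transversion), site 8 (A/G, transition), site 17 (C/A, transversion), site 19 (G/A, transition), site 24 (A/G, transition), site 27 (G/C, transversion), site 30 (C/G, transversion), site 32 (G/A, transition), site 37 (A/C, transversion), site 39 (A/G, transition), site 41 (T/C, transition), site 42 (G/A, transition).
Of the 14 differences, 9 transitions and 5 transversions, so Ti/Tv = 9/5 = 1.800.

1.800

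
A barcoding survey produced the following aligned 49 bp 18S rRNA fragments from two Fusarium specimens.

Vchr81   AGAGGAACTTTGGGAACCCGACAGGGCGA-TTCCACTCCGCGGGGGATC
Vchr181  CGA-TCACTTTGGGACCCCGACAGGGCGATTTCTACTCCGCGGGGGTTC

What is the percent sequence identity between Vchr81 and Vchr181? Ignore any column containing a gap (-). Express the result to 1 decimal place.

87.2%

Excluding the 2 gap columns leaves 47 comparable sites.
Differing sites — 1:A/C; 5:G/T; 6:A/C; 16:A/C; 34:C/T; 47:A/T.
41 of the 47 comparable sites match, so the percent identity is 41/47 × 100 = 87.2%.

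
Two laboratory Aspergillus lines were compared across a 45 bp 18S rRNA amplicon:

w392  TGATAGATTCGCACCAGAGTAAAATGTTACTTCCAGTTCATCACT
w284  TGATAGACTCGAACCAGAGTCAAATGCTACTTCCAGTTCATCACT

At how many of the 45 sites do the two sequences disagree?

4

The sequences differ at positions 8 (T/C), 12 (C/A), 21 (A/C), 27 (T/C).
That gives 4 mismatches out of 45 aligned sites, so the Hamming distance is 4.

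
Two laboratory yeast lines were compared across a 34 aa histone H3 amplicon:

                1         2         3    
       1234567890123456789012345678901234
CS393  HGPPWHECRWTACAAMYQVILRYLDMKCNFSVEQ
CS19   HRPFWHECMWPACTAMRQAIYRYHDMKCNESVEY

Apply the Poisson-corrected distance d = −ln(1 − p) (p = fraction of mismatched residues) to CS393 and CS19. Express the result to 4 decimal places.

0.3909

The sequences differ at positions 2 (G/R), 4 (P/F), 9 (R/M), 11 (T/P), 14 (A/T), 17 (Y/R), 19 (V/A), 21 (L/Y), 24 (L/H), 30 (F/E), 34 (Q/Y).
p = 11/34 = 0.323529.
d = −ln(1 − 0.323529) = −ln(0.676471) = 0.3909.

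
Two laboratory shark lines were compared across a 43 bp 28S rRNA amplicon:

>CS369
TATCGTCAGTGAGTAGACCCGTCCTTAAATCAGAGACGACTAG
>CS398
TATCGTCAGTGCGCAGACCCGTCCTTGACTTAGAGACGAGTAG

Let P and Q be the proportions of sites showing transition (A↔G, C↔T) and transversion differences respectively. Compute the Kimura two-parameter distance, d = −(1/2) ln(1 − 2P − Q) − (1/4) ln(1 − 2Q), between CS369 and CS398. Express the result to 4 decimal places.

The sequences differ at positions 12 (A/C, transversion), 14 (T/C, transition), 27 (A/G, transition), 29 (A/C, transversion), 31 (C/T, transition), 40 (C/G, transversion).
Of the 6 differences, 3 transitions and 3 transversions over 43 sites: P = 3/43 = 0.069767, Q = 3/43 = 0.069767.
d = −0.5·ln(0.790699) − 0.25·ln(0.860466) = −0.5·(-0.234838) − 0.25·(-0.150281) = 0.1550.

0.1550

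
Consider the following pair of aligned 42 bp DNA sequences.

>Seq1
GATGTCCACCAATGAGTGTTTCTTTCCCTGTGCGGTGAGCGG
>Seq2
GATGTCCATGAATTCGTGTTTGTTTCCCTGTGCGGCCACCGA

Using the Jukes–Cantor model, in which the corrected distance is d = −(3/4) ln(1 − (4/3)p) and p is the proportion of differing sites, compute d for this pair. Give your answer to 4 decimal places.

Mismatches occur at site 9 (C↔T), site 10 (C↔G), site 14 (G↔T), site 15 (A↔C), site 22 (C↔G), site 36 (T↔C), site 37 (G↔C), site 39 (G↔C), site 42 (G↔A).
p = 9/42 = 0.214286.
d = −0.75 · ln(1 − (4/3)·0.214286) = −0.75 · ln(0.714285) = −0.75 · (-0.336473) = 0.2524.

0.2524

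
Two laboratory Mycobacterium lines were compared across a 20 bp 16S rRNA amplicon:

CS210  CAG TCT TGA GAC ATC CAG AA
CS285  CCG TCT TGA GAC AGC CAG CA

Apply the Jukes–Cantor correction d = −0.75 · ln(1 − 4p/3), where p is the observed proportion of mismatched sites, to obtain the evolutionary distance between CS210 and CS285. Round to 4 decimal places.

0.1674

Mismatches occur at site 2 (A/C), site 14 (T/G), site 19 (A/C).
p = 3/20 = 0.150000.
d = −0.75 · ln(1 − (4/3)·0.150000) = −0.75 · ln(0.800000) = −0.75 · (-0.223144) = 0.1674.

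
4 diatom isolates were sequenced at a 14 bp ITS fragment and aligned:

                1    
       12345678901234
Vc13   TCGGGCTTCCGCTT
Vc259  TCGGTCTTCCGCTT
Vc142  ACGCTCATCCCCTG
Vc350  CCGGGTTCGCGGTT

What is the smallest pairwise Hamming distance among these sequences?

1

Pairwise Hamming distances:
  Vc13 vs Vc259: 1
  Vc13 vs Vc142: 6
  Vc13 vs Vc350: 5
  Vc259 vs Vc142: 5
  Vc259 vs Vc350: 6
  Vc142 vs Vc350: 10
The smallest is 1, between Vc13 and Vc259.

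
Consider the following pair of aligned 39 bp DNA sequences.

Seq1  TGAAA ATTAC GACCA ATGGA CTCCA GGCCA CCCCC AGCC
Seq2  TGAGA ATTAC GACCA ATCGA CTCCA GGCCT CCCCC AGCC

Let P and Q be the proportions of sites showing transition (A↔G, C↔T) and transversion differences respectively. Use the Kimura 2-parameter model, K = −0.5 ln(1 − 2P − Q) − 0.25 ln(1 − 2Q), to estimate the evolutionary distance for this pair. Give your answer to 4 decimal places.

The sequences differ at positions 4 (A/G, transition), 18 (G/C, transversion), 30 (A/T, transversion).
Of the 3 differences, 1 transition and 2 transversions over 39 sites: P = 1/39 = 0.025641, Q = 2/39 = 0.051282.
d = −0.5·ln(0.897436) − 0.25·ln(0.897436) = −0.5·(-0.108213) − 0.25·(-0.108213) = 0.0812.

0.0812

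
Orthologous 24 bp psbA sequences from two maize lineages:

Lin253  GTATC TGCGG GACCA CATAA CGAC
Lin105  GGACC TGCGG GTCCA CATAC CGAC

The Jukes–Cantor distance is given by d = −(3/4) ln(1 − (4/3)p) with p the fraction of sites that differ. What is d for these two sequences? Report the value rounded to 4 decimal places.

Mismatches occur at site 2 (T↔G), site 4 (T↔C), site 12 (A↔T), site 20 (A↔C).
p = 4/24 = 0.166667.
d = −0.75 · ln(1 − (4/3)·0.166667) = −0.75 · ln(0.777777) = −0.75 · (-0.251315) = 0.1885.

0.1885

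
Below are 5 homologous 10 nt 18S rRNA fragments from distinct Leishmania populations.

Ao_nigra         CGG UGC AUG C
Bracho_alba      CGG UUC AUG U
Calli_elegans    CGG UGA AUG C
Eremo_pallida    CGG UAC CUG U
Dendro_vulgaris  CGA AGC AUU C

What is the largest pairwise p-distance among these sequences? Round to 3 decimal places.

0.600

Pairwise Hamming distances:
  Ao_nigra vs Bracho_alba: 2
  Ao_nigra vs Calli_elegans: 1
  Ao_nigra vs Eremo_pallida: 3
  Ao_nigra vs Dendro_vulgaris: 3
  Bracho_alba vs Calli_elegans: 3
  Bracho_alba vs Eremo_pallida: 2
  Bracho_alba vs Dendro_vulgaris: 5
  Calli_elegans vs Eremo_pallida: 4
  Calli_elegans vs Dendro_vulgaris: 4
  Eremo_pallida vs Dendro_vulgaris: 6
The largest is 6 mismatches, between Eremo_pallida and Dendro_vulgaris; p = 6/10 = 0.600.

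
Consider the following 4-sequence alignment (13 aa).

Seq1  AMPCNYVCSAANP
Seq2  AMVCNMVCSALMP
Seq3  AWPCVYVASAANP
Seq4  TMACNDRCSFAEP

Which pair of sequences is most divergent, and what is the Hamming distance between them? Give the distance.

9

Pairwise Hamming distances:
  Seq1 vs Seq2: 4
  Seq1 vs Seq3: 3
  Seq1 vs Seq4: 6
  Seq2 vs Seq3: 7
  Seq2 vs Seq4: 7
  Seq3 vs Seq4: 9
The largest is 9, between Seq3 and Seq4.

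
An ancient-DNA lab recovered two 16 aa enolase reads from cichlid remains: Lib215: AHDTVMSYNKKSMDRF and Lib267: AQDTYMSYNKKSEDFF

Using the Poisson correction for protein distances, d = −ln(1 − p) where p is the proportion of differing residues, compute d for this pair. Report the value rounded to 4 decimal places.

The sequences differ at positions 2 (H/Q), 5 (V/Y), 13 (M/E), 15 (R/F).
p = 4/16 = 0.250000.
d = −ln(1 − 0.250000) = −ln(0.750000) = 0.2877.

0.2877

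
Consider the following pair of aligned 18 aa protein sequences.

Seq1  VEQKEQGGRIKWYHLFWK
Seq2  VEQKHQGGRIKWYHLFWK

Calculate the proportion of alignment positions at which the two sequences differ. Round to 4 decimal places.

0.0556

The sequences differ at position 5 (E/H).
There are 1 differences over 18 sites, so p = 1/18 = 0.0556.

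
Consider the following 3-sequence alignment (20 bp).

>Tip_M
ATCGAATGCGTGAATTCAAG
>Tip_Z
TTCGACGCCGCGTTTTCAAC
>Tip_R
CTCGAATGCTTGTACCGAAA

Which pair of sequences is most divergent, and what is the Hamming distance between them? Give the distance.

11

Pairwise Hamming distances:
  Tip_M vs Tip_Z: 8
  Tip_M vs Tip_R: 7
  Tip_Z vs Tip_R: 11
The largest is 11, between Tip_Z and Tip_R.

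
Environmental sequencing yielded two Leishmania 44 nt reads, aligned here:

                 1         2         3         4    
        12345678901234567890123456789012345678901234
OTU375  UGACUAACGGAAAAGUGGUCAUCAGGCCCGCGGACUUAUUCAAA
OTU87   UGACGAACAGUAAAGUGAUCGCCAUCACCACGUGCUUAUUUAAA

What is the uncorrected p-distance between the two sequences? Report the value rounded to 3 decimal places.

The sequences differ at positions 5 (U/G), 9 (G/A), 11 (A/U), 18 (G/A), 21 (A/G), 22 (U/C), 25 (G/U), 26 (G/C), 27 (C/A), 30 (G/A), 33 (G/U), 34 (A/G), 41 (C/U).
There are 13 differences over 44 sites, so p = 13/44 = 0.295.

0.295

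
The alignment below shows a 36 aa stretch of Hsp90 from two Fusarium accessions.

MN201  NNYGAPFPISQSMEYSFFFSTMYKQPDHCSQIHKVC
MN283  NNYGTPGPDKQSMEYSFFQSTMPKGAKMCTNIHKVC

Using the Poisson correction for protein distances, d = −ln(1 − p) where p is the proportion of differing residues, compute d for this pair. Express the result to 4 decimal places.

0.4055

Differing sites — 5:A/T; 7:F/G; 9:I/D; 10:S/K; 19:F/Q; 23:Y/P; 25:Q/G; 26:P/A; 27:D/K; 28:H/M; 30:S/T; 31:Q/N.
p = 12/36 = 0.333333.
d = −ln(1 − 0.333333) = −ln(0.666667) = 0.4055.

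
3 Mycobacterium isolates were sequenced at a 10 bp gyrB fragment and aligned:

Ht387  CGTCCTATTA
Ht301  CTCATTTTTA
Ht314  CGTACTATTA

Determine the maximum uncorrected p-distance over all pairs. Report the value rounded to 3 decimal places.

0.500

Pairwise Hamming distances:
  Ht387 vs Ht301: 5
  Ht387 vs Ht314: 1
  Ht301 vs Ht314: 4
The largest is 5 mismatches, between Ht387 and Ht301; p = 5/10 = 0.500.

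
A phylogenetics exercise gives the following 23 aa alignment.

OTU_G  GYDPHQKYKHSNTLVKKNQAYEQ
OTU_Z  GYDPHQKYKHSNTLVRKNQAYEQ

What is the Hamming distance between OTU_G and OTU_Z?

The sequences differ at position 16 (K/R).
That gives 1 mismatch out of 23 aligned sites, so the Hamming distance is 1.

1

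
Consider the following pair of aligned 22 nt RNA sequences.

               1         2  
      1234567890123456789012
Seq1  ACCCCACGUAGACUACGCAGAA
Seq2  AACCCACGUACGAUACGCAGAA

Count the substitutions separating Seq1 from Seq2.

4

The sequences differ at positions 2 (C/A), 11 (G/C), 12 (A/G), 13 (C/A).
That gives 4 mismatches out of 22 aligned sites, so the Hamming distance is 4.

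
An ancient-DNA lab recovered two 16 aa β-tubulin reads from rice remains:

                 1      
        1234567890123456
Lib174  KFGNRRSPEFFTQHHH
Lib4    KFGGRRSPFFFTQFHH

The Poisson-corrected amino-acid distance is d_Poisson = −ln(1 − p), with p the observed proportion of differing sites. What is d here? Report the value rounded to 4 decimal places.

Mismatches occur at site 4 (N↔G), site 9 (E↔F), site 14 (H↔F).
p = 3/16 = 0.187500.
d = −ln(1 − 0.187500) = −ln(0.812500) = 0.2076.

0.2076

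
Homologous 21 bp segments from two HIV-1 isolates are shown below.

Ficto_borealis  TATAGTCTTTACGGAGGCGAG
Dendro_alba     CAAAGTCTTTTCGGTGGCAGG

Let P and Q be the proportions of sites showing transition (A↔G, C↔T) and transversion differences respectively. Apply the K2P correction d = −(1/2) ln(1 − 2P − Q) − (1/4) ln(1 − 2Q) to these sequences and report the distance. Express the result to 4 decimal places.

Differing sites — 1:T/C (Ti); 3:T/A (Tv); 11:A/T (Tv); 15:A/T (Tv); 19:G/A (Ti); 20:A/G (Ti).
Of the 6 differences, 3 transitions and 3 transversions over 21 sites: P = 3/21 = 0.142857, Q = 3/21 = 0.142857.
d = −0.5·ln(0.571429) − 0.25·ln(0.714286) = −0.5·(-0.559615) − 0.25·(-0.336472) = 0.3639.

0.3639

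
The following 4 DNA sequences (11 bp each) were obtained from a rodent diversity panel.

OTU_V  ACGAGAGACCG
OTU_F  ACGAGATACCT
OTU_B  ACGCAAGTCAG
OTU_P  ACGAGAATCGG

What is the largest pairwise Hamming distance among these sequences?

6

Pairwise Hamming distances:
  OTU_V vs OTU_F: 2
  OTU_V vs OTU_B: 4
  OTU_V vs OTU_P: 3
  OTU_F vs OTU_B: 6
  OTU_F vs OTU_P: 4
  OTU_B vs OTU_P: 4
The largest is 6, between OTU_F and OTU_B.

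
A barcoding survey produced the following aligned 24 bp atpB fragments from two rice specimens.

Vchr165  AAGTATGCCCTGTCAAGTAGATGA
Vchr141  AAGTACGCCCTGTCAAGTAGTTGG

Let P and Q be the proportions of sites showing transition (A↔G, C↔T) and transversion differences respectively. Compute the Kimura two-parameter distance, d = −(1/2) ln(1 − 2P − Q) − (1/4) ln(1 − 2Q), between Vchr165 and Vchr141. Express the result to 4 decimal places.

0.1386

The sequences differ at positions 6 (T/C, transition), 21 (A/T, transversion), 24 (A/G, transition).
Of the 3 differences, 2 transitions and 1 transversion over 24 sites: P = 2/24 = 0.083333, Q = 1/24 = 0.041667.
d = −0.5·ln(0.791667) − 0.25·ln(0.916666) = −0.5·(-0.233614) − 0.25·(-0.087012) = 0.1386.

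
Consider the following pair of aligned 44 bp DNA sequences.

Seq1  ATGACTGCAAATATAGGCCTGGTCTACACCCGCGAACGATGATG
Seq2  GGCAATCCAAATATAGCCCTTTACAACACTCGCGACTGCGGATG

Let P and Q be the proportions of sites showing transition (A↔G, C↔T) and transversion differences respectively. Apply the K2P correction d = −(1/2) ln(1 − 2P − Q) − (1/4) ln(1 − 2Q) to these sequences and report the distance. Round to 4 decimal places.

0.4602

Differing sites — 1:A/G (Ti); 2:T/G (Tv); 3:G/C (Tv); 5:C/A (Tv); 7:G/C (Tv); 17:G/C (Tv); 21:G/T (Tv); 22:G/T (Tv); 23:T/A (Tv); 25:T/A (Tv); 30:C/T (Ti); 36:A/C (Tv); 37:C/T (Ti); 39:A/C (Tv); 40:T/G (Tv).
Of the 15 differences, 3 transitions and 12 transversions over 44 sites: P = 3/44 = 0.068182, Q = 12/44 = 0.272727.
d = −0.5·ln(0.590909) − 0.25·ln(0.454546) = −0.5·(-0.526093) − 0.25·(-0.788456) = 0.4602.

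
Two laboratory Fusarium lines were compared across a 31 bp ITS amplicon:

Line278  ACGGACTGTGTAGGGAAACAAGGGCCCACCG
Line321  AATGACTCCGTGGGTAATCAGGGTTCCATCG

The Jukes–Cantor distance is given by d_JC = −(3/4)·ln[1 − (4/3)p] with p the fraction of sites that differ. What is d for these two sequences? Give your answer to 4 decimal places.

Differing sites — 2:C/A; 3:G/T; 8:G/C; 9:T/C; 12:A/G; 15:G/T; 18:A/T; 21:A/G; 24:G/T; 25:C/T; 29:C/T.
p = 11/31 = 0.354839.
d = −0.75 · ln(1 − (4/3)·0.354839) = −0.75 · ln(0.526881) = −0.75 · (-0.640781) = 0.4806.

0.4806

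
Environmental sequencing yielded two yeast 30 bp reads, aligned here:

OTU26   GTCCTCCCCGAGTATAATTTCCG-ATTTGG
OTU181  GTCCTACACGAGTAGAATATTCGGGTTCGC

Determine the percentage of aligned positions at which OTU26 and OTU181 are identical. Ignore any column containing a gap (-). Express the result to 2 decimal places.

Excluding the 1 gap column leaves 29 comparable sites.
The sequences differ at positions 6 (C/A), 8 (C/A), 15 (T/G), 19 (T/A), 21 (C/T), 25 (A/G), 28 (T/C), 30 (G/C).
21 of the 29 comparable sites match, so the percent identity is 21/29 × 100 = 72.41%.

72.41%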